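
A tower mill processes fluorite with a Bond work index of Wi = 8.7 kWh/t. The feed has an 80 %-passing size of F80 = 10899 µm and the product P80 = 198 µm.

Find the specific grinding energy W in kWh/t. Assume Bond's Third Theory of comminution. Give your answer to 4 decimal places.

W = 5.3495 kWh/t

W = 10 Wi / √P80 − 10 Wi / √F80
1/√198 = 0.071067;  1/√10899 = 0.009579
W = 10·8.7·(0.071067 − 0.009579) = 5.3495 kWh/t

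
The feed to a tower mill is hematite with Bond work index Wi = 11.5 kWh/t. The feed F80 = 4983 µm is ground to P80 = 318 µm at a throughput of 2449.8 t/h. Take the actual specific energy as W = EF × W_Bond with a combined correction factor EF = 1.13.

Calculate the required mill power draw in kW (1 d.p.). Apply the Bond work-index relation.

W = 10 Wi / √P80 − 10 Wi / √F80
W = 10·11.5·(1/√318 − 1/√4983) = 10·11.5·(0.041911) = 4.8198 kWh/t
With EF = 1.13: W = 4.8198·1.13 = 5.4463 kWh/t
Mill draw = 5.4463 × 2449.8 = 13342.4 kW

P = 13342.4 kW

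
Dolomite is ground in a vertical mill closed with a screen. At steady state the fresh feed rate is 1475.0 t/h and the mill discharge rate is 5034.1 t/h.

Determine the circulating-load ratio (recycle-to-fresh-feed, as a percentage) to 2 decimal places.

Steady state: M = F + R.
R = M − F = 5034.1 − 1475.0 = 3559.1 t/h
CL = 100·R/F = 100·3559.1/1475.0 = 241.29 %

CL = 241.29 %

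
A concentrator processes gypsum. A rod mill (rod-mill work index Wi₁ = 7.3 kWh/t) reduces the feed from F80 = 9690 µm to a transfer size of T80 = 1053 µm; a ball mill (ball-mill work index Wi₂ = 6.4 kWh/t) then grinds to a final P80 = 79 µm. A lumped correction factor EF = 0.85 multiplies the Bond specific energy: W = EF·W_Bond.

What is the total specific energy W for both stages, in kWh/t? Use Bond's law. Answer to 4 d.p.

W = 10 Wi (1/√P80 − 1/√F80)  [Bond]
Stage 1 (9690→1053 µm, Wi₁=7.3): W₁ = 10·7.3·(0.030817 − 0.010159) = 1.5080 kWh/t
Stage 2 (1053→79 µm, Wi₂=6.4): W₂ = 10·6.4·(0.112509 − 0.030817) = 5.2283 kWh/t
W = W₁ + W₂ = 1.5080 + 5.2283 = 6.7363 kWh/t
W_actual = 0.85 × 6.7363 = 5.7259 kWh/t

W = 5.7259 kWh/t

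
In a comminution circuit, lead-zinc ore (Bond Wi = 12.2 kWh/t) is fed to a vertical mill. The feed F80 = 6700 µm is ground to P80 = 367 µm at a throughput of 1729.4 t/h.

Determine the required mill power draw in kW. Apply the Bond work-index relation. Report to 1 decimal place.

W = 10 Wi / √P80 − 10 Wi / √F80
W = 10·12.2·(1/√367 − 1/√6700) = 10·12.2·(0.039983) = 4.8779 kWh/t
P = W·T = 4.8779·1729.4 = 8435.8 kW

P = 8435.8 kW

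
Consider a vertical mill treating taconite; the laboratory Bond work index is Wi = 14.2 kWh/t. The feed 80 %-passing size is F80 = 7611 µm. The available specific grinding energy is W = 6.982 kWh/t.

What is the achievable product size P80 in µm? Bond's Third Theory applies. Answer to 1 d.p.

P80 = 272.0 µm

Bond: W = 10·Wi·(1/√P80 − 1/√F80)
⇒ 1/√P80 = W/(10 Wi) + 1/√F80
  = 6.9820/(10·14.2) + 1/√7611 = 0.049169 + 0.011462 = 0.060632
P80 = (1/0.060632)² = 16.4931² = 272.02 µm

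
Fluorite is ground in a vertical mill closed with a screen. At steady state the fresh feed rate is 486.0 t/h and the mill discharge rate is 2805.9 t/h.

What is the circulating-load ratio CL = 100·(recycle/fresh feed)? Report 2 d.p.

M = F + R at steady state, so:
R = M − F = 2805.9 − 486.0 = 2319.9 t/h
CL = 100·R/F = 100·2319.9/486.0 = 477.35 %

CL = 477.35 %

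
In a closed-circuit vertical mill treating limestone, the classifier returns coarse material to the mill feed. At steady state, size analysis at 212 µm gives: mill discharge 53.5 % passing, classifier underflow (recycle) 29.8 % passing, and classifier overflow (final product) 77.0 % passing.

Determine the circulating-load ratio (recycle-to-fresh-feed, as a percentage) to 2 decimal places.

CL = 99.16 %

Let r = R/F. Size balance at 212 µm:
(1+r)·d = r·u + o ⇒ r = (o−d)/(d−u)
r = (77.0 − 53.5)/(53.5 − 29.8) = 23.5/23.7 = 0.9916
CL = 100·r = 99.16 %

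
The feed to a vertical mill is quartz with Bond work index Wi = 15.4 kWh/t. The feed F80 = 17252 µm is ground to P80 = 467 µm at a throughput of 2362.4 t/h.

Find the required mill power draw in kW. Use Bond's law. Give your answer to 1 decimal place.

P = 14065.3 kW

W = 10 Wi (P80^-0.5 − F80^-0.5)
W = 10·15.4·(1/√467 − 1/√17252) = 10·15.4·(0.038661) = 5.9538 kWh/t
Mill draw = 5.9538 × 2362.4 = 14065.3 kW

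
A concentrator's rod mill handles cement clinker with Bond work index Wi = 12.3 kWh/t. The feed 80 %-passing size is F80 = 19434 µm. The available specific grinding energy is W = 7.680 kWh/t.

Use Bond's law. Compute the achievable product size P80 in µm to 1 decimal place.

P80 = 206.4 µm

W = 10 Wi / √P80 − 10 Wi / √F80
P80^-0.5 = F80^-0.5 + W/(10 Wi)
  = 7.6800/(10·12.3) + 1/√19434 = 0.062439 + 0.007173 = 0.069612
P80 = (1/0.069612)² = 14.3653² = 206.36 µm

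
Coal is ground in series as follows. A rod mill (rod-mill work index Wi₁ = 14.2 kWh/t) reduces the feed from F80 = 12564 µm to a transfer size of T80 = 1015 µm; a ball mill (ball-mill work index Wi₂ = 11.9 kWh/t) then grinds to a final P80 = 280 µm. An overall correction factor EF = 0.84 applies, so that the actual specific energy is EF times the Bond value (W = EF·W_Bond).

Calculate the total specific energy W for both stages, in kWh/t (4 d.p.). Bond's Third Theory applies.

W = 5.5160 kWh/t

W_Bond = 10·Wi·(1/√P₈₀ − 1/√F₈₀)
Stage 1 (12564→1015 µm, Wi₁=14.2): W₁ = 10·14.2·(0.031388 − 0.008921) = 3.1903 kWh/t
Stage 2 (1015→280 µm, Wi₂=11.9): W₂ = 10·11.9·(0.059761 − 0.031388) = 3.3764 kWh/t
W = W₁ + W₂ = 3.1903 + 3.3764 = 6.5667 kWh/t
Corrected W = EF·W_Bond = 0.84·6.5667 = 5.5160 kWh/t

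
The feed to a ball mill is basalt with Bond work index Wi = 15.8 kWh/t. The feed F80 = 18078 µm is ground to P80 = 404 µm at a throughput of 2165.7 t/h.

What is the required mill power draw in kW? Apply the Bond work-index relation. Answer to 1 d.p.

W = 10 Wi (P80^-0.5 − F80^-0.5)
W = 10·15.8·(1/√404 − 1/√18078) = 10·15.8·(0.042314) = 6.6857 kWh/t
Power = W × throughput = 6.6857 kWh/t × 2165.7 t/h = 14479.2 kW

P = 14479.2 kW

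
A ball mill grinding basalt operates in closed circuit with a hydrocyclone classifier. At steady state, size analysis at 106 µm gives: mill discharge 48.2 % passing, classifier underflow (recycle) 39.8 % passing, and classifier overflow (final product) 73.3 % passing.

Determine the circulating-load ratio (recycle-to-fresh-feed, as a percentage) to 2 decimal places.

CL = 298.81 %

Classifier node, passing 106 µm:
r = (o − d)/(d − u)
r = (73.3 − 48.2)/(48.2 − 39.8) = 25.1/8.4 = 2.9881
CL = 100·r = 298.81 %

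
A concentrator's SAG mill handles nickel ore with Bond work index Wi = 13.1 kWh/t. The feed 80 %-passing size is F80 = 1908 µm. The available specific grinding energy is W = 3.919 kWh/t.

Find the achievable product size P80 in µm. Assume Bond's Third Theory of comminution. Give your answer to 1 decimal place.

P80 = 358.6 µm

W = 10·Wi·(P80^(-½) − F80^(-½))
P80^-0.5 = F80^-0.5 + W/(10 Wi)
  = 3.9190/(10·13.1) + 1/√1908 = 0.029916 + 0.022893 = 0.052809
P80 = (1/0.052809)² = 18.9360² = 358.57 µm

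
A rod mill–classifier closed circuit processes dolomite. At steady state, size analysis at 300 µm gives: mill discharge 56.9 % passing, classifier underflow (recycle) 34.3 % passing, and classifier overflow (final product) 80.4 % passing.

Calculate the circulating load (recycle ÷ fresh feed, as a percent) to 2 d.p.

Mass balance on the −300 µm fraction:
d + r·d = r·u + o → r(d−u) = o−d
r = (80.4 − 56.9)/(56.9 − 34.3) = 23.5/22.6 = 1.0398
CL = 100·r = 103.98 %

CL = 103.98 %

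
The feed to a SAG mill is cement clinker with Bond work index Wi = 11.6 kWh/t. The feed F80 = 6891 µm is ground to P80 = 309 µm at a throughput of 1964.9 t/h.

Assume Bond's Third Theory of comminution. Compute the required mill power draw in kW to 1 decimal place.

P = 10220.7 kW

Bond:  W = 10 Wi (1/√P − 1/√F)
W = 10·11.6·(1/√309 − 1/√6891) = 10·11.6·(0.044842) = 5.2016 kWh/t
P = W·T = 5.2016·1964.9 = 10220.7 kW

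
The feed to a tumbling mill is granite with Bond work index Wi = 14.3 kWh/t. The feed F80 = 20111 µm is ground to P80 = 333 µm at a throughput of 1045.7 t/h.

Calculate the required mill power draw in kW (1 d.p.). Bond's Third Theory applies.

Bond: W = 10·Wi·(1/√P80 − 1/√F80)
W = 10·14.3·(1/√333 − 1/√20111) = 10·14.3·(0.047748) = 6.8280 kWh/t
Mill draw = 6.8280 × 1045.7 = 7140.0 kW

P = 7140.0 kW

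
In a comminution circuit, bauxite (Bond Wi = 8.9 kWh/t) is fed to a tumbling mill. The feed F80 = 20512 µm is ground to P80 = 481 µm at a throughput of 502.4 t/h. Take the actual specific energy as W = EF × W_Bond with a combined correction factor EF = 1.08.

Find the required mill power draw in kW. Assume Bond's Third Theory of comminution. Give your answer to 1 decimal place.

P = 1864.7 kW

W = 10 Wi / √P80 − 10 Wi / √F80
W = 10·8.9·(1/√481 − 1/√20512) = 10·8.9·(0.038614) = 3.4366 kWh/t
With EF = 1.08: W = 3.4366·1.08 = 3.7116 kWh/t
Power = W × throughput = 3.7116 kWh/t × 502.4 t/h = 1864.7 kW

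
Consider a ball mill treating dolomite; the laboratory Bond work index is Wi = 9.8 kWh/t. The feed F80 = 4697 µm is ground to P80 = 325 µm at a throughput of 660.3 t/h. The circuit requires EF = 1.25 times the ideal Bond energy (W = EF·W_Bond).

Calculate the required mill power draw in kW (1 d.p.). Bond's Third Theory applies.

P = 3306.6 kW

W = 10·Wi·[P80^(−½) − F80^(−½)]
W = 10·9.8·(1/√325 − 1/√4697) = 10·9.8·(0.040879) = 4.0061 kWh/t
W_actual = 1.25 × 4.0061 = 5.0077 kWh/t
P_mill = W·ṁ = 5.0077·660.3 = 3306.6 kW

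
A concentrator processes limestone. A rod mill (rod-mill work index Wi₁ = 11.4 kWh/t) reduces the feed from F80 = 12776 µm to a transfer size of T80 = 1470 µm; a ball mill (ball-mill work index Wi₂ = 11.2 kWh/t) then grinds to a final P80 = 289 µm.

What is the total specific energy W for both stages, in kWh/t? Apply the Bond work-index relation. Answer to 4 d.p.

Bond: W = 10·Wi·(1/√P80 − 1/√F80)
Stage 1 (12776→1470 µm, Wi₁=11.4): W₁ = 10·11.4·(0.026082 − 0.008847) = 1.9648 kWh/t
Stage 2 (1470→289 µm, Wi₂=11.2): W₂ = 10·11.2·(0.058824 − 0.026082) = 3.6670 kWh/t
W = W₁ + W₂ = 1.9648 + 3.6670 = 5.6318 kWh/t

W = 5.6318 kWh/t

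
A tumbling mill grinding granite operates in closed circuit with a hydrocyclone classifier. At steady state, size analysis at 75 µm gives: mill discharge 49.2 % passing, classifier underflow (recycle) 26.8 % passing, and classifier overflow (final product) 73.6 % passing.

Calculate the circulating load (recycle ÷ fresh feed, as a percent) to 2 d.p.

Classifier node, passing 75 µm:
r = (o − d)/(d − u)
r = (73.6 − 49.2)/(49.2 − 26.8) = 24.4/22.4 = 1.0893
CL = 100·r = 108.93 %

CL = 108.93 %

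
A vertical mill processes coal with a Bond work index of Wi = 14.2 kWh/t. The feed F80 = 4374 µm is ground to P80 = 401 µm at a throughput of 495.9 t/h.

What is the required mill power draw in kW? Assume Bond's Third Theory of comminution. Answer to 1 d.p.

P = 2451.8 kW

W_Bond = 10·Wi·(1/√P₈₀ − 1/√F₈₀)
W = 10·14.2·(1/√401 − 1/√4374) = 10·14.2·(0.034817) = 4.9441 kWh/t
P = W·T = 4.9441·495.9 = 2451.8 kW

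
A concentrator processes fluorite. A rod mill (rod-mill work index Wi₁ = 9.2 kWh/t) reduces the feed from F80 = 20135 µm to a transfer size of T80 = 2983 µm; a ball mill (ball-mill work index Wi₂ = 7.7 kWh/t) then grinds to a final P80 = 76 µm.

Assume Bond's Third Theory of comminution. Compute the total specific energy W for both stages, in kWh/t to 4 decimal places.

Bond:  W = 10 Wi (1/√P − 1/√F)
Stage 1 (20135→2983 µm, Wi₁=9.2): W₁ = 10·9.2·(0.018309 − 0.007047) = 1.0361 kWh/t
Stage 2 (2983→76 µm, Wi₂=7.7): W₂ = 10·7.7·(0.114708 − 0.018309) = 7.4227 kWh/t
W = W₁ + W₂ = 1.0361 + 7.4227 = 8.4588 kWh/t

W = 8.4588 kWh/t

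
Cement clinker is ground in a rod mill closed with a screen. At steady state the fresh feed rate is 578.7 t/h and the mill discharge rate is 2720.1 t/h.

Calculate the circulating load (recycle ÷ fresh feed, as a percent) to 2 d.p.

CL = 370.04 %

Mill node: discharge = fresh + recycle.
R = M − F = 2720.1 − 578.7 = 2141.4 t/h
CL = 100·R/F = 100·2141.4/578.7 = 370.04 %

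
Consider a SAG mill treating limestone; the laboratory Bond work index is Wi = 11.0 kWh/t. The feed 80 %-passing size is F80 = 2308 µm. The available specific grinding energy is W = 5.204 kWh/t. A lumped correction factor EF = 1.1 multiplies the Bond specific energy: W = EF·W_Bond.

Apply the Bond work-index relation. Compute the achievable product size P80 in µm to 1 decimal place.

P80 = 245.5 µm

W = 10·Wi·[P80^(−½) − F80^(−½)]
W_Bond = W / EF = 5.204 / 1.1 = 4.7309 kWh/t
P80^(−½) = W_Bond/(10 Wi) + F80^(−½)
  = 4.7309/(10·11.0) + 1/√2308 = 0.043008 + 0.020815 = 0.063824
P80 = (1/0.063824)² = 15.6682² = 245.49 µm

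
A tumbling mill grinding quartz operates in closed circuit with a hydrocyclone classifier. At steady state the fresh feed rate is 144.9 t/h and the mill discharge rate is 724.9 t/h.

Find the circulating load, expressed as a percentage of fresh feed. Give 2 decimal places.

CL = 400.28 %

Mill node: discharge = fresh + recycle.
R = M − F = 724.9 − 144.9 = 580.0 t/h
CL = 100·R/F = 100·580.0/144.9 = 400.28 %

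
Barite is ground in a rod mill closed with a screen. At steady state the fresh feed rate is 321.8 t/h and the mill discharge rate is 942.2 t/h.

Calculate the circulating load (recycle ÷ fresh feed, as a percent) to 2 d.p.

CL = 192.79 %

Mill node: discharge = fresh + recycle.
R = M − F = 942.2 − 321.8 = 620.4 t/h
CL = 100·R/F = 100·620.4/321.8 = 192.79 %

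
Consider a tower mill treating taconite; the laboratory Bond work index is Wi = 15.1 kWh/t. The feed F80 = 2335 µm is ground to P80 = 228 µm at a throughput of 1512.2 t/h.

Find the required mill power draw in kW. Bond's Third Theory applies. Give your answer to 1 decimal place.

W_Bond = 10·Wi·(1/√P₈₀ − 1/√F₈₀)
W = 10·15.1·(1/√228 − 1/√2335) = 10·15.1·(0.045532) = 6.8753 kWh/t
P = W·T = 6.8753·1512.2 = 10396.9 kW

P = 10396.9 kW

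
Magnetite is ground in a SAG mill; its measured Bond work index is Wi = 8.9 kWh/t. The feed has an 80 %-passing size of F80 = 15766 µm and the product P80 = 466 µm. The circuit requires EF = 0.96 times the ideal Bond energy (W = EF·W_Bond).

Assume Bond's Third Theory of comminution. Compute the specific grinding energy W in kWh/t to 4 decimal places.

Bond:  W = 10 Wi (1/√P − 1/√F)
1/√466 = 0.046324;  1/√15766 = 0.007964
W = 10·8.9·(0.046324 − 0.007964) = 3.4140 kWh/t
W_actual = 0.96 × 3.4140 = 3.2775 kWh/t

W = 3.2775 kWh/t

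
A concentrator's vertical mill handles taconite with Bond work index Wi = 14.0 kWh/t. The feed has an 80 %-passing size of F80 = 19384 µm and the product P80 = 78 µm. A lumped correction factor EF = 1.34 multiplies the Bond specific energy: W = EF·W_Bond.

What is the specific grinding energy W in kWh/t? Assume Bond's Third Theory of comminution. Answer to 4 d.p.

W = 19.8941 kWh/t

W = 10·Wi·(P80^(-½) − F80^(-½))
1/√78 = 0.113228;  1/√19384 = 0.007183
W = 10·14.0·(0.113228 − 0.007183) = 14.8463 kWh/t
With EF = 1.34: W = 14.8463·1.34 = 19.8941 kWh/t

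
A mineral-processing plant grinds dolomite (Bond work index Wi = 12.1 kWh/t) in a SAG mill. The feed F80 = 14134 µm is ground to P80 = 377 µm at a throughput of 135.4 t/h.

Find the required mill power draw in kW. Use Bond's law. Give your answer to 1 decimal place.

P = 706.0 kW

W = 10·Wi·[P80^(−½) − F80^(−½)]
W = 10·12.1·(1/√377 − 1/√14134) = 10·12.1·(0.043091) = 5.2140 kWh/t
Mill draw = 5.2140 × 135.4 = 706.0 kW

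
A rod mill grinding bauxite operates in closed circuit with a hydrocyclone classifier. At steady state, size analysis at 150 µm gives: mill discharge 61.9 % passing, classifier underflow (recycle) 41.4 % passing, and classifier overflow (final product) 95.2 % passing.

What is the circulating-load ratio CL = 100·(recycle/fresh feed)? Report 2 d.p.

CL = 162.44 %

Let r = R/F. Size balance at 150 µm:
Fd + Rd = Ru + Fo ⇒ R/F = (o−d)/(d−u)
r = (95.2 − 61.9)/(61.9 − 41.4) = 33.3/20.5 = 1.6244
CL = 100·r = 162.44 %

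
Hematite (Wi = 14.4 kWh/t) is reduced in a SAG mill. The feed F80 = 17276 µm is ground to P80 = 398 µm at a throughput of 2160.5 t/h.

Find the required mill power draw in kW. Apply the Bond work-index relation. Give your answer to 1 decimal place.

P = 13227.7 kW

Bond: W = 10·Wi·(1/√P80 − 1/√F80)
W = 10·14.4·(1/√398 − 1/√17276) = 10·14.4·(0.042517) = 6.1225 kWh/t
P_mill = W·ṁ = 6.1225·2160.5 = 13227.7 kW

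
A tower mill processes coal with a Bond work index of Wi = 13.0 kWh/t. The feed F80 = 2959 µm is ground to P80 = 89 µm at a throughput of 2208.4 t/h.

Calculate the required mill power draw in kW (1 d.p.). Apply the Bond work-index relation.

W = 10 Wi / √P80 − 10 Wi / √F80
W = 10·13.0·(1/√89 − 1/√2959) = 10·13.0·(0.087616) = 11.3901 kWh/t
Mill draw = 11.3901 × 2208.4 = 25153.9 kW

P = 25153.9 kW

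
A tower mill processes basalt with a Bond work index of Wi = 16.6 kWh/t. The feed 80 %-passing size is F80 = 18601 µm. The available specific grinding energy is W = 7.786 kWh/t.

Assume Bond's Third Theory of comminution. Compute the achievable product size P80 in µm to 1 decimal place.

W = 10 Wi (P80^-0.5 − F80^-0.5)
⇒ 1/√P80 = W/(10 Wi) + 1/√F80
  = 7.7860/(10·16.6) + 1/√18601 = 0.046904 + 0.007332 = 0.054236
P80 = (1/0.054236)² = 18.4380² = 339.96 µm

P80 = 340.0 µm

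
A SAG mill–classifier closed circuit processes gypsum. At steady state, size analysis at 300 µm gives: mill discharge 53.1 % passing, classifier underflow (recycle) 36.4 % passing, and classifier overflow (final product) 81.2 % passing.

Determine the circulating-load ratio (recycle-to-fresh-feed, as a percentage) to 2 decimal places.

CL = 168.26 %

Classifier node, passing 300 µm:
(1+r)d = ru + o → r = (o−d)/(d−u)
r = (81.2 − 53.1)/(53.1 − 36.4) = 28.1/16.7 = 1.6826
CL = 100·r = 168.26 %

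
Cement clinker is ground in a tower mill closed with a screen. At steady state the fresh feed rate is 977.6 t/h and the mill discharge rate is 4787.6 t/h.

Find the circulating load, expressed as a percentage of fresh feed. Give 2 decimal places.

CL = 389.73 %

M = F + R at steady state, so:
R = M − F = 4787.6 − 977.6 = 3810.0 t/h
CL = 100·R/F = 100·3810.0/977.6 = 389.73 %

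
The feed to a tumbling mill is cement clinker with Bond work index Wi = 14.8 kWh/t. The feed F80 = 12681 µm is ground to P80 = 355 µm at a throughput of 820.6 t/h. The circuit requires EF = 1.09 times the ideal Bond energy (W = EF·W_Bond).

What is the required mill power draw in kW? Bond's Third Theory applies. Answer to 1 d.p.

W_Bond = 10·Wi·(1/√P₈₀ − 1/√F₈₀)
W = 10·14.8·(1/√355 − 1/√12681) = 10·14.8·(0.044194) = 6.5408 kWh/t
With EF = 1.09: W = 6.5408·1.09 = 7.1294 kWh/t
Power = W × throughput = 7.1294 kWh/t × 820.6 t/h = 5850.4 kW

P = 5850.4 kW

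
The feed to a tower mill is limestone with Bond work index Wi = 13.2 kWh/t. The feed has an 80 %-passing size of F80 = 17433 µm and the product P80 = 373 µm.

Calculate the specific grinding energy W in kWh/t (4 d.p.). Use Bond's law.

Bond:  W = 10 Wi (1/√P − 1/√F)
1/√373 = 0.051778;  1/√17433 = 0.007574
W = 10·13.2·(0.051778 − 0.007574) = 5.8350 kWh/t

W = 5.8350 kWh/t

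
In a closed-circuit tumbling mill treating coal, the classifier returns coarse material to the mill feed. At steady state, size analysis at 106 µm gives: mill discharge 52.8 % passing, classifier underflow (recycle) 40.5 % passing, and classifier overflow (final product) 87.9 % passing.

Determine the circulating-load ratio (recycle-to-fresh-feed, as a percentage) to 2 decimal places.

Mass balance on the −106 µm fraction:
r = (o − d)/(d − u)
r = (87.9 − 52.8)/(52.8 − 40.5) = 35.1/12.3 = 2.8537
CL = 100·r = 285.37 %

CL = 285.37 %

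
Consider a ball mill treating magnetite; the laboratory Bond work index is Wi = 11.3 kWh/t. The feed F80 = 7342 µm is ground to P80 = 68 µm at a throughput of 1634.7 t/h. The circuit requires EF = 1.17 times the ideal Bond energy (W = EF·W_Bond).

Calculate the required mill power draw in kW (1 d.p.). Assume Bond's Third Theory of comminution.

W = 10 Wi (P80^-0.5 − F80^-0.5)
W = 10·11.3·(1/√68 − 1/√7342) = 10·11.3·(0.109597) = 12.3845 kWh/t
With EF = 1.17: W = 12.3845·1.17 = 14.4898 kWh/t
Power = W × throughput = 14.4898 kWh/t × 1634.7 t/h = 23686.6 kW

P = 23686.6 kW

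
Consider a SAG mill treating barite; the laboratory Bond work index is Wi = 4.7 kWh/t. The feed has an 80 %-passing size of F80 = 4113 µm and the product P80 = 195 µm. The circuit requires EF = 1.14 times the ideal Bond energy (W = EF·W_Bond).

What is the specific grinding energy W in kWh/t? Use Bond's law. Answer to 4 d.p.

W = 3.0015 kWh/t

W = 10 Wi (P80^-0.5 − F80^-0.5)
1/√195 = 0.071611;  1/√4113 = 0.015593
W = 10·4.7·(0.071611 − 0.015593) = 2.6329 kWh/t
W_actual = 1.14 × 2.6329 = 3.0015 kWh/t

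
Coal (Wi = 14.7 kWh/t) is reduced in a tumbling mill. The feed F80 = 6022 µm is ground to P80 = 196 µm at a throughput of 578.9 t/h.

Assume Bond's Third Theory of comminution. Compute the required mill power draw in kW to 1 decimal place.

P = 4981.8 kW

Bond:  W = 10 Wi (1/√P − 1/√F)
W = 10·14.7·(1/√196 − 1/√6022) = 10·14.7·(0.058542) = 8.6057 kWh/t
Power = W × throughput = 8.6057 kWh/t × 578.9 t/h = 4981.8 kW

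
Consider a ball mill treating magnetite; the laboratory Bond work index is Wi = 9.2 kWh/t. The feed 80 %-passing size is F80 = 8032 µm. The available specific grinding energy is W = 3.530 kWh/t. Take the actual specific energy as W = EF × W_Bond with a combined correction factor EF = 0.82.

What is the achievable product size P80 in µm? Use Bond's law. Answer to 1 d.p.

W_Bond = 10·Wi·(1/√P₈₀ − 1/√F₈₀)
W_Bond = W / EF = 3.530 / 0.82 = 4.3049 kWh/t
P80^(−½) = W_Bond/(10 Wi) + F80^(−½)
  = 4.3049/(10·9.2) + 1/√8032 = 0.046792 + 0.011158 = 0.057950
P80 = (1/0.057950)² = 17.2562² = 297.78 µm

P80 = 297.8 µm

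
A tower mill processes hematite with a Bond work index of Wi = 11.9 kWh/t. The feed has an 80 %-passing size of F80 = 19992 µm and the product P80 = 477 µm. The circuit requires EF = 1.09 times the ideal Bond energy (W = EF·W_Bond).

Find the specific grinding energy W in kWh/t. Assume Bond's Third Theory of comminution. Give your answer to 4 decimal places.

W = 5.0216 kWh/t

Bond: W = 10·Wi·(1/√P80 − 1/√F80)
1/√477 = 0.045787;  1/√19992 = 0.007072
W = 10·11.9·(0.045787 − 0.007072) = 4.6070 kWh/t
Apply correction: 4.6070 × 1.09 = 5.0216 kWh/t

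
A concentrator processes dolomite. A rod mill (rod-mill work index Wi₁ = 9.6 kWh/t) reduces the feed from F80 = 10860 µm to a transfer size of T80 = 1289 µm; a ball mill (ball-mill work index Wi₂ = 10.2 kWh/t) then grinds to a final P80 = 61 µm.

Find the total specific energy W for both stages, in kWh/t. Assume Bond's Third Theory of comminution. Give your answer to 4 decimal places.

W = 10 Wi (1/√P80 − 1/√F80)  [Bond]
Stage 1 (10860→1289 µm, Wi₁=9.6): W₁ = 10·9.6·(0.027853 − 0.009596) = 1.7527 kWh/t
Stage 2 (1289→61 µm, Wi₂=10.2): W₂ = 10·10.2·(0.128037 − 0.027853) = 10.2187 kWh/t
W = W₁ + W₂ = 1.7527 + 10.2187 = 11.9714 kWh/t

W = 11.9714 kWh/t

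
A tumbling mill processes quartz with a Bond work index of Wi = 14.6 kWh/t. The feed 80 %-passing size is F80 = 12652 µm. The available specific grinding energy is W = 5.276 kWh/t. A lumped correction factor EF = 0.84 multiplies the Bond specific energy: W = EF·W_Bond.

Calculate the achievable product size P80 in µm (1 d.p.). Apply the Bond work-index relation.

P80 = 371.1 µm

Bond: W = 10·Wi·(1/√P80 − 1/√F80)
W_Bond = W / EF = 5.276 / 0.84 = 6.2810 kWh/t
⇒ 1/√P80 = W_Bond/(10·Wi) + 1/√F80
  = 6.2810/(10·14.6) + 1/√12652 = 0.043020 + 0.008890 = 0.051911
P80 = (1/0.051911)² = 19.2639² = 371.10 µm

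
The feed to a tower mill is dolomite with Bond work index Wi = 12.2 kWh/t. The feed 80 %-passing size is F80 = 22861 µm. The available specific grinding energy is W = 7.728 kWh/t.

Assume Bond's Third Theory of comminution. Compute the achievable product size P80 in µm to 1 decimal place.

W = 10 Wi (1/√P80 − 1/√F80)  [Bond]
1/√P80 = 1/√F80 + W/(10·Wi)
  = 7.7280/(10·12.2) + 1/√22861 = 0.063344 + 0.006614 = 0.069958
P80 = (1/0.069958)² = 14.2943² = 204.33 µm

P80 = 204.3 µm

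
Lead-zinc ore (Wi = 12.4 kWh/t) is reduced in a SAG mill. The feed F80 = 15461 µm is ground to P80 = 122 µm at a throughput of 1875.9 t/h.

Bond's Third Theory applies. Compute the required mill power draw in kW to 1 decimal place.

W = 10·Wi·(P80^(-½) − F80^(-½))
W = 10·12.4·(1/√122 − 1/√15461) = 10·12.4·(0.082493) = 10.2292 kWh/t
Mill draw = 10.2292 × 1875.9 = 19188.9 kW

P = 19188.9 kW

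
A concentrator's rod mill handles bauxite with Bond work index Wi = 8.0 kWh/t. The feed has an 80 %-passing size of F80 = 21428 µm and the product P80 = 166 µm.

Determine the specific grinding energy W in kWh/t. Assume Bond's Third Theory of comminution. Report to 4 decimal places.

Bond:  W = 10 Wi (1/√P − 1/√F)
1/√166 = 0.077615;  1/√21428 = 0.006831
W = 10·8.0·(0.077615 − 0.006831) = 5.6627 kWh/t

W = 5.6627 kWh/t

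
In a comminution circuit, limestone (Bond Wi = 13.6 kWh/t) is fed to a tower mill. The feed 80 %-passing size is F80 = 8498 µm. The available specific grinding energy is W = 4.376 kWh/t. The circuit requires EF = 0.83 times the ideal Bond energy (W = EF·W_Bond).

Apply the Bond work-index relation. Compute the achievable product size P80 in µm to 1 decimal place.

Bond: W = 10·Wi·(1/√P80 − 1/√F80)
W_Bond = W / EF = 4.376 / 0.83 = 5.2723 kWh/t
⇒ 1/√P80 = W_Bond/(10 Wi) + 1/√F80
  = 5.2723/(10·13.6) + 1/√8498 = 0.038767 + 0.010848 = 0.049615
P80 = (1/0.049615)² = 20.1553² = 406.24 µm

P80 = 406.2 µm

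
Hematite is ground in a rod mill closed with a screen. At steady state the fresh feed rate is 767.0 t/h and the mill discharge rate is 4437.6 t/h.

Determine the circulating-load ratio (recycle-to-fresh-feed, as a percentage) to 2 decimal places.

CL = 478.57 %

Steady state: M = F + R.
R = M − F = 4437.6 − 767.0 = 3670.6 t/h
CL = 100·R/F = 100·3670.6/767.0 = 478.57 %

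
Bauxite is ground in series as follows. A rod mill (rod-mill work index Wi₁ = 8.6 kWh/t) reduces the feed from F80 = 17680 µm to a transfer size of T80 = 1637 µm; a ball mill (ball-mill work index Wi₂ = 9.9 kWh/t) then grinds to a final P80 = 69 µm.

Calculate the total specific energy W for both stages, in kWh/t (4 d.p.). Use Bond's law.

W = 10.9501 kWh/t

W = 10·Wi·(P80^(-½) − F80^(-½))
Stage 1 (17680→1637 µm, Wi₁=8.6): W₁ = 10·8.6·(0.024716 − 0.007521) = 1.4788 kWh/t
Stage 2 (1637→69 µm, Wi₂=9.9): W₂ = 10·9.9·(0.120386 − 0.024716) = 9.4713 kWh/t
W = W₁ + W₂ = 1.4788 + 9.4713 = 10.9501 kWh/t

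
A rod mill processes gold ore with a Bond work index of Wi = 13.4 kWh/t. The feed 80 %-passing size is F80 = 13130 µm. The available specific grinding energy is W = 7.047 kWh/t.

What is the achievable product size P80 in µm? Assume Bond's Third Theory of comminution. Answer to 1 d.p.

Bond:  W = 10 Wi (1/√P − 1/√F)
P80^-0.5 = F80^-0.5 + W/(10 Wi)
  = 7.0470/(10·13.4) + 1/√13130 = 0.052590 + 0.008727 = 0.061317
P80 = (1/0.061317)² = 16.3088² = 265.98 µm

P80 = 266.0 µm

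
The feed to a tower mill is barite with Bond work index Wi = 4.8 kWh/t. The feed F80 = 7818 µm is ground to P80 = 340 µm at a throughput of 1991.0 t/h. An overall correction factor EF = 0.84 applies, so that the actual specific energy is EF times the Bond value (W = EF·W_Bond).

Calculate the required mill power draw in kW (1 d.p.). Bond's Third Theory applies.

W = 10 Wi / √P80 − 10 Wi / √F80
W = 10·4.8·(1/√340 − 1/√7818) = 10·4.8·(0.042923) = 2.0603 kWh/t
With EF = 0.84: W = 2.0603·0.84 = 1.7307 kWh/t
Mill draw = 1.7307 × 1991.0 = 3445.7 kW

P = 3445.7 kW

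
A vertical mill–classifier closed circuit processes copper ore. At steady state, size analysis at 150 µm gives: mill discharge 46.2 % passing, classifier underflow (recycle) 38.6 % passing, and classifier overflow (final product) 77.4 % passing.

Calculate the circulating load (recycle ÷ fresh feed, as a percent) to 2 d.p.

Balance %-passing 150 µm (r = R/F):
Fd + Rd = Ru + Fo ⇒ R/F = (o−d)/(d−u)
r = (77.4 − 46.2)/(46.2 − 38.6) = 31.2/7.6 = 4.1053
CL = 100·r = 410.53 %

CL = 410.53 %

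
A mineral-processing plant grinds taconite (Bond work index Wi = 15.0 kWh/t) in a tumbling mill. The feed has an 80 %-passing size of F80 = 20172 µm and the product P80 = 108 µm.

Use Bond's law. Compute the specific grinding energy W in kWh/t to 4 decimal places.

W_Bond = 10·Wi·(1/√P₈₀ − 1/√F₈₀)
1/√108 = 0.096225;  1/√20172 = 0.007041
W = 10·15.0·(0.096225 − 0.007041) = 13.3776 kWh/t

W = 13.3776 kWh/t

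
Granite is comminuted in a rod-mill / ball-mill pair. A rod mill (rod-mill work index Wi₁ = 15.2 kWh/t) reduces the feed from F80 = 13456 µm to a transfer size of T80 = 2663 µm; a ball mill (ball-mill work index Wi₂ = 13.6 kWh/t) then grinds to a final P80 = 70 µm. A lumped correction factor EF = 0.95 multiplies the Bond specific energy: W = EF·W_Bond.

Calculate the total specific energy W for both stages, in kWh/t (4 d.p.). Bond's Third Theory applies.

W = 10·Wi·[P80^(−½) − F80^(−½)]
Stage 1 (13456→2663 µm, Wi₁=15.2): W₁ = 10·15.2·(0.019378 − 0.008621) = 1.6351 kWh/t
Stage 2 (2663→70 µm, Wi₂=13.6): W₂ = 10·13.6·(0.119523 − 0.019378) = 13.6197 kWh/t
W = W₁ + W₂ = 1.6351 + 13.6197 = 15.2548 kWh/t
Apply correction: 15.2548 × 0.95 = 14.4921 kWh/t

W = 14.4921 kWh/t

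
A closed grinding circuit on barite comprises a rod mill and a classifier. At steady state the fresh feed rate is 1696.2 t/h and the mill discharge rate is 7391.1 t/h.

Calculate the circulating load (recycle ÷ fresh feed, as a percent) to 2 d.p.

Steady state: M = F + R.
R = M − F = 7391.1 − 1696.2 = 5694.9 t/h
CL = 100·R/F = 100·5694.9/1696.2 = 335.74 %

CL = 335.74 %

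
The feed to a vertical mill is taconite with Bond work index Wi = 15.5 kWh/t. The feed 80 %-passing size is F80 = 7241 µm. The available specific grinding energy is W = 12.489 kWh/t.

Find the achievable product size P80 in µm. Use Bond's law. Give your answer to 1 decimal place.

P80 = 117.3 µm

Bond:  W = 10 Wi (1/√P − 1/√F)
1/√P80 = 1/√F80 + W/(10·Wi)
  = 12.4890/(10·15.5) + 1/√7241 = 0.080574 + 0.011752 = 0.092326
P80 = (1/0.092326)² = 10.8312² = 117.31 µm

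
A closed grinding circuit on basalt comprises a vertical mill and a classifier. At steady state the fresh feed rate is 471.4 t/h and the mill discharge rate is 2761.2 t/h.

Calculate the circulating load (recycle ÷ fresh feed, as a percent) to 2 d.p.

CL = 485.74 %

M = F + R at steady state, so:
R = M − F = 2761.2 − 471.4 = 2289.8 t/h
CL = 100·R/F = 100·2289.8/471.4 = 485.74 %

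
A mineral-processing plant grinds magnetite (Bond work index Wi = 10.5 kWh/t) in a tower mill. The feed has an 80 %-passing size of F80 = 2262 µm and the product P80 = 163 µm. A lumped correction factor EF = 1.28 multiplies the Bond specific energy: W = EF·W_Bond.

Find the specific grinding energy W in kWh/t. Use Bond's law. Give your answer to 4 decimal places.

W = 10 Wi (1/√P80 − 1/√F80)  [Bond]
1/√163 = 0.078326;  1/√2262 = 0.021026
W = 10·10.5·(0.078326 − 0.021026) = 6.0165 kWh/t
W_actual = 1.28 × 6.0165 = 7.7011 kWh/t

W = 7.7011 kWh/t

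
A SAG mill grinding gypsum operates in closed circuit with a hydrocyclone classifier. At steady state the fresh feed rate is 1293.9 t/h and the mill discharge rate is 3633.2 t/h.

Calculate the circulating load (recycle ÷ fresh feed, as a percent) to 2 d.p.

CL = 180.79 %

Mill node: discharge = fresh + recycle.
R = M − F = 3633.2 − 1293.9 = 2339.3 t/h
CL = 100·R/F = 100·2339.3/1293.9 = 180.79 %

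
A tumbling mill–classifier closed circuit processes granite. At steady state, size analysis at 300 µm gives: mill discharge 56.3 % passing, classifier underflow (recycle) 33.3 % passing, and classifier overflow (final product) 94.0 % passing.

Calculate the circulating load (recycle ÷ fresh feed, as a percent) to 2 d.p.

CL = 163.91 %

Balance %-passing 300 µm (r = R/F):
(1+r)·d = r·u + o ⇒ r = (o−d)/(d−u)
r = (94.0 − 56.3)/(56.3 − 33.3) = 37.7/23.0 = 1.6391
CL = 100·r = 163.91 %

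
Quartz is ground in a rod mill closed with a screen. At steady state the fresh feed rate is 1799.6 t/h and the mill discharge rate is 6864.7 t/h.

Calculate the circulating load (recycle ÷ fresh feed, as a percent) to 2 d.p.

CL = 281.46 %

Steady state: M = F + R.
R = M − F = 6864.7 − 1799.6 = 5065.1 t/h
CL = 100·R/F = 100·5065.1/1799.6 = 281.46 %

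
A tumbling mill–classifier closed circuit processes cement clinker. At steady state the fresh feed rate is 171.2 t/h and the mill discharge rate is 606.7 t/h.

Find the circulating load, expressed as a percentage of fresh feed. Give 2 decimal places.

Discharge = new feed + return, hence
R = M − F = 606.7 − 171.2 = 435.5 t/h
CL = 100·R/F = 100·435.5/171.2 = 254.38 %

CL = 254.38 %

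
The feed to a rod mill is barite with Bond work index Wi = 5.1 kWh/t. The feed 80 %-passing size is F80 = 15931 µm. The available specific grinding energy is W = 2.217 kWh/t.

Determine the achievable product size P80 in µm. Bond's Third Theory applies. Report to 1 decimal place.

P80 = 378.6 µm

W_Bond = 10·Wi·(1/√P₈₀ − 1/√F₈₀)
1/√P80 = 1/√F80 + W/(10·Wi)
  = 2.2170/(10·5.1) + 1/√15931 = 0.043471 + 0.007923 = 0.051393
P80 = (1/0.051393)² = 19.4578² = 378.60 µm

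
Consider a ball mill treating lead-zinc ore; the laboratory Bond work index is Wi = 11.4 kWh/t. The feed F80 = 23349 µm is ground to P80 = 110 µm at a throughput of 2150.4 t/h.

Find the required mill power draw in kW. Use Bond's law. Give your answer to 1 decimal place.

Bond: W = 10·Wi·(1/√P80 − 1/√F80)
W = 10·11.4·(1/√110 − 1/√23349) = 10·11.4·(0.088802) = 10.1234 kWh/t
P_mill = W·ṁ = 10.1234·2150.4 = 21769.4 kW

P = 21769.4 kW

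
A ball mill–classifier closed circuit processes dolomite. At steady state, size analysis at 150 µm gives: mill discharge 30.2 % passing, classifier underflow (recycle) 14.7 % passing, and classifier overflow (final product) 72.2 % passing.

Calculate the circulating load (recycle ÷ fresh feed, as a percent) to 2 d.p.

CL = 270.97 %

Balance %-passing 150 µm (r = R/F):
(1+r)d = ru + o → r = (o−d)/(d−u)
r = (72.2 − 30.2)/(30.2 − 14.7) = 42.0/15.5 = 2.7097
CL = 100·r = 270.97 %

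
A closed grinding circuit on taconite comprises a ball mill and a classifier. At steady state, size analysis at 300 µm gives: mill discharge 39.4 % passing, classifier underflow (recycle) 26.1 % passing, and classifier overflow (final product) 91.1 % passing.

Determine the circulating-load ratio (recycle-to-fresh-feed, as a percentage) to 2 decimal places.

Two-product formula at 300 µm:
d + r·d = r·u + o → r(d−u) = o−d
r = (91.1 − 39.4)/(39.4 − 26.1) = 51.7/13.3 = 3.8872
CL = 100·r = 388.72 %

CL = 388.72 %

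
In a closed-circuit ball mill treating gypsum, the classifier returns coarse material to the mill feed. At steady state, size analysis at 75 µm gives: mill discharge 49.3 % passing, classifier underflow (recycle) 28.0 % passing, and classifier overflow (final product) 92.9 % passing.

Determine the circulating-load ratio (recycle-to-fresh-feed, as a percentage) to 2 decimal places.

CL = 204.69 %

Let r = R/F. Size balance at 75 µm:
(1+r)d = ru + o → r = (o−d)/(d−u)
r = (92.9 − 49.3)/(49.3 − 28.0) = 43.6/21.3 = 2.0469
CL = 100·r = 204.69 %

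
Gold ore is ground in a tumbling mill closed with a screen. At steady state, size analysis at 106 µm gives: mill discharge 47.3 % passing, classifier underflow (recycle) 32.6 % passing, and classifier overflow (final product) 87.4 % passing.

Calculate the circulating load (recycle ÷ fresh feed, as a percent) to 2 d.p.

Let r = R/F. Size balance at 106 µm:
(1+r)d = ru + o → r = (o−d)/(d−u)
r = (87.4 − 47.3)/(47.3 − 32.6) = 40.1/14.7 = 2.7279
CL = 100·r = 272.79 %

CL = 272.79 %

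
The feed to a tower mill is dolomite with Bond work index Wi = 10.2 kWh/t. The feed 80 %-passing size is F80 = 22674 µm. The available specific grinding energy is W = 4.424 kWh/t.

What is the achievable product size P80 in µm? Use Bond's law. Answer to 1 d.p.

P80 = 399.8 µm

W = 10·Wi·(P80^(-½) − F80^(-½))
1/√P80 = 1/√F80 + W/(10·Wi)
  = 4.4240/(10·10.2) + 1/√22674 = 0.043373 + 0.006641 = 0.050014
P80 = (1/0.050014)² = 19.9946² = 399.78 µm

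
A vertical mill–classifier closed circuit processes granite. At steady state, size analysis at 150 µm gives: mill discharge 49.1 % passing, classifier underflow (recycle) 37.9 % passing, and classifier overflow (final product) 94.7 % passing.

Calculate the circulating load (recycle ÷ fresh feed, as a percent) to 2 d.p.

Balance %-passing 150 µm (r = R/F):
(1+r)·d = r·u + o ⇒ r = (o−d)/(d−u)
r = (94.7 − 49.1)/(49.1 − 37.9) = 45.6/11.2 = 4.0714
CL = 100·r = 407.14 %

CL = 407.14 %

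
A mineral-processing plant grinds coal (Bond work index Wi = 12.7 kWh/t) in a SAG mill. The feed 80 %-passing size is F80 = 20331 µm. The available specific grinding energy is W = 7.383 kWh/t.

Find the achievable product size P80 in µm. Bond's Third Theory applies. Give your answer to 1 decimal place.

Bond:  W = 10 Wi (1/√P − 1/√F)
1/√P80 = 1/√F80 + W/(10·Wi)
  = 7.3830/(10·12.7) + 1/√20331 = 0.058134 + 0.007013 = 0.065147
P80 = (1/0.065147)² = 15.3499² = 235.62 µm

P80 = 235.6 µm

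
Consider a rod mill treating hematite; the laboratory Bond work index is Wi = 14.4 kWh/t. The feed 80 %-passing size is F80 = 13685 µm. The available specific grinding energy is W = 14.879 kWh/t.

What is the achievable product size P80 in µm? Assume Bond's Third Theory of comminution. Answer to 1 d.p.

W = 10·Wi·(P80^(-½) − F80^(-½))
1/√P80 = 1/√F80 + W/(10·Wi)
  = 14.8790/(10·14.4) + 1/√13685 = 0.103326 + 0.008548 = 0.111875
P80 = (1/0.111875)² = 8.9386² = 79.90 µm

P80 = 79.9 µm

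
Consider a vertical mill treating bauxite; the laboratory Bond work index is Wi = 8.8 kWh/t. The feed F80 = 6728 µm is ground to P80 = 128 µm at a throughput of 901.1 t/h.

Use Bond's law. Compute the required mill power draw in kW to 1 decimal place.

P = 6042.2 kW

Bond: W = 10·Wi·(1/√P80 − 1/√F80)
W = 10·8.8·(1/√128 − 1/√6728) = 10·8.8·(0.076197) = 6.7053 kWh/t
P = W·T = 6.7053·901.1 = 6042.2 kW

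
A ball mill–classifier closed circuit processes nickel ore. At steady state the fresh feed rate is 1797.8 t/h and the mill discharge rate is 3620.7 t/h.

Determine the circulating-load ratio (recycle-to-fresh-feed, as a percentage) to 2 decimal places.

CL = 101.40 %

Steady state: M = F + R.
R = M − F = 3620.7 − 1797.8 = 1822.9 t/h
CL = 100·R/F = 100·1822.9/1797.8 = 101.40 %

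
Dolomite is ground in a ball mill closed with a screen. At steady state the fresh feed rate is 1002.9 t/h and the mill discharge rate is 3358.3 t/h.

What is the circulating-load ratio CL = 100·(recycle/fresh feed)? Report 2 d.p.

Steady state: M = F + R.
R = M − F = 3358.3 − 1002.9 = 2355.4 t/h
CL = 100·R/F = 100·2355.4/1002.9 = 234.86 %

CL = 234.86 %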